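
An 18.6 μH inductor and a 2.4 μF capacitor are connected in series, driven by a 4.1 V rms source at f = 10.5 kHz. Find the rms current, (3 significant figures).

ω = 2πf = 65970 rad/s
X_L = ωL = 1.23 Ω
X_C = 1/(ωC) = 6.32 Ω
Net reactance X = X_L − X_C = -5.09 Ω
Z = − j5.09 Ω
|Z| = √(0² + 5.09²) = 5.09 Ω
I = V/|Z| = 4.1/5.09 = 806 mA

806 mA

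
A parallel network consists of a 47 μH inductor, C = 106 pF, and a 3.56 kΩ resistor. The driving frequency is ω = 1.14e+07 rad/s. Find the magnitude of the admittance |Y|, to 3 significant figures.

715 μS

X_L = ωL = 536 Ω
X_C = 1/(ωC) = 828 Ω
Parallel: admittances add. Y = 1/R + 1/(jωL) + jωC
Y = (0.000281 − j0.000658) S
|Y| = 0.000715 S → |Z| = 1/|Y| = 1400 Ω, ∠Z = −∠Y = 66.9°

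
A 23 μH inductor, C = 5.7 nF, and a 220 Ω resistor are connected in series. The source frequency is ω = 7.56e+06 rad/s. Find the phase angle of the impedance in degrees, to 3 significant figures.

X_L = ωL = 174 Ω
X_C = 1/(ωC) = 23.2 Ω
Net reactance X = X_L − X_C = 151 Ω
Z = 220 + j151 Ω
|Z| = √(220² + 151²) = 267 Ω
∠Z = arctan(151/220) = 34.4°

34.4°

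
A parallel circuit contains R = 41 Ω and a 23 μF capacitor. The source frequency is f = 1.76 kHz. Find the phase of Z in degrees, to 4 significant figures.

-84.52°

ω = 2πf = 11060 rad/s
X_C = 1/(ωC) = 3.932 Ω
Parallel: admittances add. Y = 1/R + jωC
Y = (0.02439 + j0.2543) S
|Y| = 0.2555 S → |Z| = 1/|Y| = 3.914 Ω, ∠Z = −∠Y = -84.52°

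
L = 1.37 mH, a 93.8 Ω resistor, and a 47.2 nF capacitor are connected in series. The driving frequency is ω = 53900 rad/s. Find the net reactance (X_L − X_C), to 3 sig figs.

X_L = ωL = 73.8 Ω
X_C = 1/(ωC) = 393 Ω
X = 73.8 − 393 = -319 Ω

-319 Ω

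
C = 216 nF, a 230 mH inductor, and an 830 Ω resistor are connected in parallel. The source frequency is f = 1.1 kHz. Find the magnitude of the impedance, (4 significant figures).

674.5 Ω

ω = 2πf = 6912 rad/s
X_L = ωL = 1590 Ω
X_C = 1/(ωC) = 669.8 Ω
Parallel: admittances add. Y = 1/R + 1/(jωL) + jωC
Y = (0.001205 + j0.0008638) S
|Y| = 0.001482 S → |Z| = 1/|Y| = 674.5 Ω, ∠Z = −∠Y = -35.64°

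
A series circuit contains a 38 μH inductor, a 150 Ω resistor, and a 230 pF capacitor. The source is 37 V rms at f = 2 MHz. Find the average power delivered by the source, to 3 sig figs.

ω = 2πf = 1.257e+07 rad/s
X_L = ωL = 478 Ω
X_C = 1/(ωC) = 346 Ω
Net reactance X = X_L − X_C = 132 Ω
Z = 150 + j132 Ω
|Z| = √(150² + 132²) = 200 Ω
∠Z = arctan(132/150) = 41.2°
I = V/|Z| = 185 mA
P = VI cos φ = 37 × 0.185 × cos(41.2°) = 5.16 W

5.16 W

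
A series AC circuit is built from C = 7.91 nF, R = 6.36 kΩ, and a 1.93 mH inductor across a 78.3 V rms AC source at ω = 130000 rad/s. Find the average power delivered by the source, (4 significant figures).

951.7 mW

X_L = ωL = 250.9 Ω
X_C = 1/(ωC) = 972.5 Ω
Net reactance X = X_L − X_C = -721.6 Ω
Z = 6360 − j721.6 Ω
|Z| = √(6360² + 721.6²) = 6401 Ω
∠Z = arctan(-721.6/6360) = -6.473°
I = V/|Z| = 12.23 mA
P = VI cos φ = 78.3 × 0.01223 × cos(-6.473°) = 951.7 mW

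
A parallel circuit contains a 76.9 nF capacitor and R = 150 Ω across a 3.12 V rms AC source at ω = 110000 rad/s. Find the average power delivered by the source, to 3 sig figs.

64.9 mW

X_C = 1/(ωC) = 118 Ω
Parallel: admittances add. Y = 1/R + jωC
Y = (0.00667 + j0.00846) S
|Y| = 0.0108 S → |Z| = 1/|Y| = 92.8 Ω, ∠Z = −∠Y = -51.8°
I = V/|Z| = 33.6 mA
P = VI cos φ = 3.12 × 0.0336 × cos(-51.8°) = 64.9 mW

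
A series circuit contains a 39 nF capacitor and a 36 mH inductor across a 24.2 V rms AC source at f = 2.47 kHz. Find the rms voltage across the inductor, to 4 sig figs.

12.36 V

ω = 2πf = 15520 rad/s
X_L = ωL = 558.7 Ω
X_C = 1/(ωC) = 1652 Ω
Net reactance X = X_L − X_C = -1093 Ω
Z = − j1093 Ω
|Z| = √(0² + 1093²) = 1093 Ω
I = V/|Z| = 22.13 mA
V_L = I·|Z_L| = 0.02213 × 558.7 = 12.36 V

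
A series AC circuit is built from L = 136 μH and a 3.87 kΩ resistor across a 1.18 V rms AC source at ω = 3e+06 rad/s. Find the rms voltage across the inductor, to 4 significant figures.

0.1237 V

X_L = ωL = 408.0 Ω
Z = 3870 + j408.0 Ω
|Z| = √(3870² + 408.0²) = 3891 Ω
I = V/|Z| = 303.2 μA
V_L = I·|Z_L| = 0.0003032 × 408.0 = 0.1237 V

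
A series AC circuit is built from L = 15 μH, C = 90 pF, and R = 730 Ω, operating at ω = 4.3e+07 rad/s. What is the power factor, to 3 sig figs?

0.884

X_L = ωL = 645 Ω
X_C = 1/(ωC) = 258 Ω
Net reactance X = X_L − X_C = 387 Ω
Z = 730 + j387 Ω
|Z| = √(730² + 387²) = 826 Ω
∠Z = arctan(387/730) = 27.9°
cos φ = cos(27.9°) = 0.884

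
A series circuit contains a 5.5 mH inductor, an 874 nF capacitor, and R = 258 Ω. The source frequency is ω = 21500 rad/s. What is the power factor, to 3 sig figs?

X_L = ωL = 118 Ω
X_C = 1/(ωC) = 53.2 Ω
Net reactance X = X_L − X_C = 65.0 Ω
Z = 258 + j65.0 Ω
|Z| = √(258² + 65.0²) = 266 Ω
∠Z = arctan(65.0/258) = 14.1°
cos φ = cos(14.1°) = 0.970

0.970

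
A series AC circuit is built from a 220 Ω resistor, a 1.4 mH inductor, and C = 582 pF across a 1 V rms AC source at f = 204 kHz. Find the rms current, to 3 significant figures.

1.98 mA

ω = 2πf = 1.282e+06 rad/s
X_L = ωL = 1790 Ω
X_C = 1/(ωC) = 1340 Ω
Net reactance X = X_L − X_C = 454 Ω
Z = 220 + j454 Ω
|Z| = √(220² + 454²) = 504 Ω
I = V/|Z| = 1/504 = 1.98 mA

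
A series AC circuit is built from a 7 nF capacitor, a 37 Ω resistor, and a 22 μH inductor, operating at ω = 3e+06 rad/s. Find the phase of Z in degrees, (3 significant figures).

X_L = ωL = 66.0 Ω
X_C = 1/(ωC) = 47.6 Ω
Net reactance X = X_L − X_C = 18.4 Ω
Z = 37.0 + j18.4 Ω
|Z| = √(37.0² + 18.4²) = 41.3 Ω
∠Z = arctan(18.4/37.0) = 26.4°

26.4°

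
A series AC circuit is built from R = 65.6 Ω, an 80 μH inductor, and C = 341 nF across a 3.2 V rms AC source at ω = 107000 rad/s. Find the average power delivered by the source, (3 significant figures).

X_L = ωL = 8.56 Ω
X_C = 1/(ωC) = 27.4 Ω
Net reactance X = X_L − X_C = -18.8 Ω
Z = 65.6 − j18.8 Ω
|Z| = √(65.6² + 18.8²) = 68.3 Ω
∠Z = arctan(-18.8/65.6) = -16.0°
I = V/|Z| = 46.9 mA
P = VI cos φ = 3.2 × 0.0469 × cos(-16.0°) = 144 mW

144 mW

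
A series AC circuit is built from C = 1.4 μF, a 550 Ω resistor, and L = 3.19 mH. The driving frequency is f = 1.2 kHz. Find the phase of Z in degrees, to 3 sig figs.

-7.32°

ω = 2πf = 7540 rad/s
X_L = ωL = 24.1 Ω
X_C = 1/(ωC) = 94.7 Ω
Net reactance X = X_L − X_C = -70.7 Ω
Z = 550 − j70.7 Ω
|Z| = √(550² + 70.7²) = 555 Ω
∠Z = arctan(-70.7/550) = -7.32°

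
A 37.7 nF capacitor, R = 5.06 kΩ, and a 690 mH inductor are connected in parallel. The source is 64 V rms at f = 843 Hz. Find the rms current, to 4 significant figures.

ω = 2πf = 5297 rad/s
X_L = ωL = 3655 Ω
X_C = 1/(ωC) = 5008 Ω
Parallel: admittances add. Y = 1/R + 1/(jωL) + jωC
Y = (0.0001976 − j7.393e-05) S
|Y| = 0.0002110 S → |Z| = 1/|Y| = 4739 Ω, ∠Z = −∠Y = 20.51°
I = V/|Z| = 64/4739 = 13.50 mA

13.50 mA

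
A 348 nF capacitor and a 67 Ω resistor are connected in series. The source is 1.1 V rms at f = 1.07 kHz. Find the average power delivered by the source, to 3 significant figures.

433 μW

ω = 2πf = 6723 rad/s
X_C = 1/(ωC) = 427 Ω
Z = 67.0 − j427 Ω
|Z| = √(67.0² + 427²) = 433 Ω
∠Z = arctan(-427/67.0) = -81.1°
I = V/|Z| = 2.54 mA
P = VI cos φ = 1.1 × 0.00254 × cos(-81.1°) = 433 μW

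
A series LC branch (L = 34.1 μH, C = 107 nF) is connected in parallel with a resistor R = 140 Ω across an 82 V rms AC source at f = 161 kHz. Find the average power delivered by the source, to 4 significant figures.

ω = 2πf = 1.012e+06 rad/s
X_L = ωL = 34.50 Ω
X_C = 1/(ωC) = 9.239 Ω
Branch 1: Z₁ = R = 140.0 Ω
Branch 2 (series LC): Z₂ = j(X_L − X_C) = j25.26 Ω
Parallel: Z = Z₁Z₂/(Z₁+Z₂), |Z| = 24.86 Ω, ∠Z = 79.77°
I = V/|Z| = 3.299 A
P = VI cos φ = 82 × 3.299 × cos(79.77°) = 48.03 W

48.03 W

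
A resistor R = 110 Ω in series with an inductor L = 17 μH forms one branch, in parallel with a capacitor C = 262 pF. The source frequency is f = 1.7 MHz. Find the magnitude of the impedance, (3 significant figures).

366 Ω

ω = 2πf = 1.068e+07 rad/s
X_L = ωL = 182 Ω
X_C = 1/(ωC) = 357 Ω
Branch 1 (R+jX_L): Z₁ = 110 + j182 Ω, |Z₁| = 212 Ω
Branch 2 (−jX_C): Z₂ = −j357 Ω
Parallel: Z = Z₁Z₂/(Z₁+Z₂), |Z| = 366 Ω, ∠Z = 26.8°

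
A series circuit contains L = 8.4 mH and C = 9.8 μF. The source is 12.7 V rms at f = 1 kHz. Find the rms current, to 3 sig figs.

ω = 2πf = 6283 rad/s
X_L = ωL = 52.8 Ω
X_C = 1/(ωC) = 16.2 Ω
Net reactance X = X_L − X_C = 36.5 Ω
Z = j36.5 Ω
|Z| = √(0² + 36.5²) = 36.5 Ω
I = V/|Z| = 12.7/36.5 = 348 mA

348 mA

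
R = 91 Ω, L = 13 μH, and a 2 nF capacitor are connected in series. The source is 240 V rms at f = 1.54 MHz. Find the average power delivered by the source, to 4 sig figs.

ω = 2πf = 9.676e+06 rad/s
X_L = ωL = 125.8 Ω
X_C = 1/(ωC) = 51.67 Ω
Net reactance X = X_L − X_C = 74.12 Ω
Z = 91.00 + j74.12 Ω
|Z| = √(91.00² + 74.12²) = 117.4 Ω
∠Z = arctan(74.12/91.00) = 39.16°
I = V/|Z| = 2.045 A
P = VI cos φ = 240 × 2.045 × cos(39.16°) = 380.5 W

380.5 W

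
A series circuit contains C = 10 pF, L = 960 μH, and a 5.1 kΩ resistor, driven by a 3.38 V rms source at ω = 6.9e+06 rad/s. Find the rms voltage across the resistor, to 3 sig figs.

X_L = ωL = 6620 Ω
X_C = 1/(ωC) = 14500 Ω
Net reactance X = X_L − X_C = -7870 Ω
Z = 5100 − j7870 Ω
|Z| = √(5100² + 7870²) = 9380 Ω
I = V/|Z| = 360 μA
V_R = I·|Z_R| = 0.000360 × 5100 = 1.84 V

1.84 V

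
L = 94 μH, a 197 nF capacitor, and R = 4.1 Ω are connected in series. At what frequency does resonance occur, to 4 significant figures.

ω₀ = 1/√(LC) = 1/√(9.4e-05 × 1.97e-07) = 232400 rad/s
f₀ = ω₀/(2π) = 36.98 kHz

36.98 kHz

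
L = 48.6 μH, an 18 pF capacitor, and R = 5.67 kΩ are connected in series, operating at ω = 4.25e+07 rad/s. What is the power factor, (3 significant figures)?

X_L = ωL = 2070 Ω
X_C = 1/(ωC) = 1310 Ω
Net reactance X = X_L − X_C = 758 Ω
Z = 5670 + j758 Ω
|Z| = √(5670² + 758²) = 5720 Ω
∠Z = arctan(758/5670) = 7.62°
cos φ = cos(7.62°) = 0.991

0.991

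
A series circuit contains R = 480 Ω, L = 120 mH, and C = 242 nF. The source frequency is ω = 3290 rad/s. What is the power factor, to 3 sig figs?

X_L = ωL = 395 Ω
X_C = 1/(ωC) = 1260 Ω
Net reactance X = X_L − X_C = -861 Ω
Z = 480 − j861 Ω
|Z| = √(480² + 861²) = 986 Ω
∠Z = arctan(-861/480) = -60.9°
cos φ = cos(-60.9°) = 0.487

0.487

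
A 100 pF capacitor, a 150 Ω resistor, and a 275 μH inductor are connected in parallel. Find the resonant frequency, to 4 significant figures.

959.7 kHz

ω₀ = 1/√(LC) = 1/√(0.000275 × 1e-10) = 6.03e+06 rad/s
f₀ = ω₀/(2π) = 959.7 kHz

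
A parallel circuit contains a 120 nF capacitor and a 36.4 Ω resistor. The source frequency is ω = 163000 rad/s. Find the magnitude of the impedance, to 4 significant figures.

29.65 Ω

X_C = 1/(ωC) = 51.12 Ω
Parallel: admittances add. Y = 1/R + jωC
Y = (0.02747 + j0.01956) S
|Y| = 0.03372 S → |Z| = 1/|Y| = 29.65 Ω, ∠Z = −∠Y = -35.45°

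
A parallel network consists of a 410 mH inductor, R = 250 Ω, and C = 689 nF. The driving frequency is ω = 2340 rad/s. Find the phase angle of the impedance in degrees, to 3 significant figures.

X_L = ωL = 959 Ω
X_C = 1/(ωC) = 620 Ω
Parallel: admittances add. Y = 1/R + 1/(jωL) + jωC
Y = (0.00400 + j0.000570) S
|Y| = 0.00404 S → |Z| = 1/|Y| = 248 Ω, ∠Z = −∠Y = -8.11°

-8.11°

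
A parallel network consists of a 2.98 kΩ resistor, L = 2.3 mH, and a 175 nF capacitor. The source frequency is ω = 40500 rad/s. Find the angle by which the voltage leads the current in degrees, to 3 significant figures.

84.7°

X_L = ωL = 93.1 Ω
X_C = 1/(ωC) = 141 Ω
Parallel: admittances add. Y = 1/R + 1/(jωL) + jωC
Y = (0.000336 − j0.00365) S
|Y| = 0.00366 S → |Z| = 1/|Y| = 273 Ω, ∠Z = −∠Y = 84.7°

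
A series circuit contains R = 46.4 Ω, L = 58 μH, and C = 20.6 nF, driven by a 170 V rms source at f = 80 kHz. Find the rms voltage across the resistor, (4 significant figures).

96.38 V

ω = 2πf = 502700 rad/s
X_L = ωL = 29.15 Ω
X_C = 1/(ωC) = 96.57 Ω
Net reactance X = X_L − X_C = -67.42 Ω
Z = 46.40 − j67.42 Ω
|Z| = √(46.40² + 67.42²) = 81.84 Ω
I = V/|Z| = 2.077 A
V_R = I·|Z_R| = 2.077 × 46.40 = 96.38 V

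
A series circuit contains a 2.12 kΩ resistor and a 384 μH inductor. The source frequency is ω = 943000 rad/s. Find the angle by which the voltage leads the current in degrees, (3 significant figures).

9.69°

X_L = ωL = 362 Ω
Z = 2120 + j362 Ω
|Z| = √(2120² + 362²) = 2150 Ω
∠Z = arctan(362/2120) = 9.69°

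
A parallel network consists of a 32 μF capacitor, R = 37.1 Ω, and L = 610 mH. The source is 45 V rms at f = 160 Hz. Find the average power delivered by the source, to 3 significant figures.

ω = 2πf = 1005 rad/s
X_L = ωL = 613 Ω
X_C = 1/(ωC) = 31.1 Ω
Parallel: admittances add. Y = 1/R + 1/(jωL) + jωC
Y = (0.0270 + j0.0305) S
|Y| = 0.0407 S → |Z| = 1/|Y| = 24.6 Ω, ∠Z = −∠Y = -48.6°
I = V/|Z| = 1.83 A
P = VI cos φ = 45 × 1.83 × cos(-48.6°) = 54.6 W

54.6 W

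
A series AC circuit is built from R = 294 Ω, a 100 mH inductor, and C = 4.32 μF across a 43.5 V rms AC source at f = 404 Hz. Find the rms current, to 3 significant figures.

129 mA

ω = 2πf = 2538 rad/s
X_L = ωL = 254 Ω
X_C = 1/(ωC) = 91.2 Ω
Net reactance X = X_L − X_C = 163 Ω
Z = 294 + j163 Ω
|Z| = √(294² + 163²) = 336 Ω
I = V/|Z| = 43.5/336 = 129 mA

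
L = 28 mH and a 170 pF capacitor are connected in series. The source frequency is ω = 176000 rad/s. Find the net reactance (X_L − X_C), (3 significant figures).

X_L = ωL = 4930 Ω
X_C = 1/(ωC) = 33400 Ω
X = 4930 − 33400 = -28500 Ω

-28500 Ω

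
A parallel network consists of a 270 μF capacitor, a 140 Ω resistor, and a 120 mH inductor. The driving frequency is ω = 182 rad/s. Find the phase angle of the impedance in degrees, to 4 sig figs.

-25.14°

X_L = ωL = 21.84 Ω
X_C = 1/(ωC) = 20.35 Ω
Parallel: admittances add. Y = 1/R + 1/(jωL) + jωC
Y = (0.007143 + j0.003352) S
|Y| = 0.007890 S → |Z| = 1/|Y| = 126.7 Ω, ∠Z = −∠Y = -25.14°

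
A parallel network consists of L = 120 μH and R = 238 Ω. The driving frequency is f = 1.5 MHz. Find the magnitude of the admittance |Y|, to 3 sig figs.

ω = 2πf = 9.425e+06 rad/s
X_L = ωL = 1130 Ω
Parallel: admittances add. Y = 1/R + 1/(jωL)
Y = (0.00420 − j0.000884) S
|Y| = 0.00429 S → |Z| = 1/|Y| = 233 Ω, ∠Z = −∠Y = 11.9°

4.29 mS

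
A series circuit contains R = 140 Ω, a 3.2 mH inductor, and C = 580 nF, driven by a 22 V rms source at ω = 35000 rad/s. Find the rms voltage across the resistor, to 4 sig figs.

X_L = ωL = 112.0 Ω
X_C = 1/(ωC) = 49.26 Ω
Net reactance X = X_L − X_C = 62.74 Ω
Z = 140.0 + j62.74 Ω
|Z| = √(140.0² + 62.74²) = 153.4 Ω
I = V/|Z| = 143.4 mA
V_R = I·|Z_R| = 0.1434 × 140.0 = 20.08 V

20.08 V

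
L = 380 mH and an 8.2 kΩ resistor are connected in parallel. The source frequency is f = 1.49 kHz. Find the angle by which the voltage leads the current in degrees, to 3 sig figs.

ω = 2πf = 9362 rad/s
X_L = ωL = 3560 Ω
Parallel: admittances add. Y = 1/R + 1/(jωL)
Y = (0.000122 − j0.000281) S
|Y| = 0.000306 S → |Z| = 1/|Y| = 3260 Ω, ∠Z = −∠Y = 66.5°

66.5°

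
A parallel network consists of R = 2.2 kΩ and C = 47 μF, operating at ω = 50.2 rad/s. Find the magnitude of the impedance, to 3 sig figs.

X_C = 1/(ωC) = 424 Ω
Parallel: admittances add. Y = 1/R + jωC
Y = (0.000455 + j0.00236) S
|Y| = 0.00240 S → |Z| = 1/|Y| = 416 Ω, ∠Z = −∠Y = -79.1°

416 Ω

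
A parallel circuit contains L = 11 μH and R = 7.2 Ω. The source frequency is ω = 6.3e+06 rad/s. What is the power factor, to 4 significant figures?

X_L = ωL = 69.30 Ω
Parallel: admittances add. Y = 1/R + 1/(jωL)
Y = (0.1389 − j0.01443) S
|Y| = 0.1396 S → |Z| = 1/|Y| = 7.161 Ω, ∠Z = −∠Y = 5.932°
cos φ = cos(5.932°) = 0.9946

0.9946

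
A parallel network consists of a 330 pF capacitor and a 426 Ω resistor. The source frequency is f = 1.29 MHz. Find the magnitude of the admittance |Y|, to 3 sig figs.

ω = 2πf = 8.105e+06 rad/s
X_C = 1/(ωC) = 374 Ω
Parallel: admittances add. Y = 1/R + jωC
Y = (0.00235 + j0.00267) S
|Y| = 0.00356 S → |Z| = 1/|Y| = 281 Ω, ∠Z = −∠Y = -48.7°

3.56 mS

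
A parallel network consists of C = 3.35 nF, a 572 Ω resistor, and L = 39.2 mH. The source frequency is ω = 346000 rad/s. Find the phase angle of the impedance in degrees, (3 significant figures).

X_L = ωL = 13600 Ω
X_C = 1/(ωC) = 863 Ω
Parallel: admittances add. Y = 1/R + 1/(jωL) + jωC
Y = (0.00175 + j0.00109) S
|Y| = 0.00206 S → |Z| = 1/|Y| = 486 Ω, ∠Z = −∠Y = -31.8°

-31.8°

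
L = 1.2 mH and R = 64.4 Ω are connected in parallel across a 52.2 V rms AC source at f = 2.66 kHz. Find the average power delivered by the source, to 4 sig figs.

42.31 W

ω = 2πf = 16710 rad/s
X_L = ωL = 20.06 Ω
Parallel: admittances add. Y = 1/R + 1/(jωL)
Y = (0.01553 − j0.04986) S
|Y| = 0.05222 S → |Z| = 1/|Y| = 19.15 Ω, ∠Z = −∠Y = 72.70°
I = V/|Z| = 2.726 A
P = VI cos φ = 52.2 × 2.726 × cos(72.70°) = 42.31 W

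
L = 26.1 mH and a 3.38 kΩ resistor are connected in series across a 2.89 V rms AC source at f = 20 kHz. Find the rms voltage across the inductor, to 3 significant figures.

2.01 V

ω = 2πf = 125700 rad/s
X_L = ωL = 3280 Ω
Z = 3380 + j3280 Ω
|Z| = √(3380² + 3280²) = 4710 Ω
I = V/|Z| = 614 μA
V_L = I·|Z_L| = 0.000614 × 3280 = 2.01 V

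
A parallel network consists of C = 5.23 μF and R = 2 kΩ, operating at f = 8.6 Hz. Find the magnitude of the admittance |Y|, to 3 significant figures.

ω = 2πf = 54.04 rad/s
X_C = 1/(ωC) = 3540 Ω
Parallel: admittances add. Y = 1/R + jωC
Y = (0.000500 + j0.000283) S
|Y| = 0.000574 S → |Z| = 1/|Y| = 1740 Ω, ∠Z = −∠Y = -29.5°

574 μS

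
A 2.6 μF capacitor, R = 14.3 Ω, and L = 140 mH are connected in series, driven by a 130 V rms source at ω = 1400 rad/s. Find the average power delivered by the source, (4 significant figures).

X_L = ωL = 196.0 Ω
X_C = 1/(ωC) = 274.7 Ω
Net reactance X = X_L − X_C = -78.73 Ω
Z = 14.30 − j78.73 Ω
|Z| = √(14.30² + 78.73²) = 80.01 Ω
∠Z = arctan(-78.73/14.30) = -79.70°
I = V/|Z| = 1.625 A
P = VI cos φ = 130 × 1.625 × cos(-79.70°) = 37.75 W

37.75 W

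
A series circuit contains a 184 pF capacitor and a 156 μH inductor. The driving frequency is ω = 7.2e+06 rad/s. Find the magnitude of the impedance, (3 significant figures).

X_L = ωL = 1120 Ω
X_C = 1/(ωC) = 755 Ω
Net reactance X = X_L − X_C = 368 Ω
Z = j368 Ω
|Z| = √(0² + 368²) = 368 Ω

368 Ω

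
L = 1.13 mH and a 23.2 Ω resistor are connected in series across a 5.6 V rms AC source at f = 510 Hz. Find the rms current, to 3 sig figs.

ω = 2πf = 3204 rad/s
X_L = ωL = 3.62 Ω
Z = 23.2 + j3.62 Ω
|Z| = √(23.2² + 3.62²) = 23.5 Ω
I = V/|Z| = 5.6/23.5 = 238 mA

238 mA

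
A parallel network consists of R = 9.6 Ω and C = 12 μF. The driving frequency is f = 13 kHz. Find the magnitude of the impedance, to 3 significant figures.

1.01 Ω

ω = 2πf = 81680 rad/s
X_C = 1/(ωC) = 1.02 Ω
Parallel: admittances add. Y = 1/R + jωC
Y = (0.104 + j0.980) S
|Y| = 0.986 S → |Z| = 1/|Y| = 1.01 Ω, ∠Z = −∠Y = -83.9°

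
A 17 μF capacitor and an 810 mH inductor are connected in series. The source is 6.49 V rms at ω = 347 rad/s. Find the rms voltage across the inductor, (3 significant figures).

X_L = ωL = 281 Ω
X_C = 1/(ωC) = 170 Ω
Net reactance X = X_L − X_C = 112 Ω
Z = j112 Ω
|Z| = √(0² + 112²) = 112 Ω
I = V/|Z| = 58.2 mA
V_L = I·|Z_L| = 0.0582 × 281 = 16.4 V

16.4 V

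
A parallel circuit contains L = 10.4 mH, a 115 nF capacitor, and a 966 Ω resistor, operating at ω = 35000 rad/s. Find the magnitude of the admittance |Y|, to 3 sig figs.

1.64 mS

X_L = ωL = 364 Ω
X_C = 1/(ωC) = 248 Ω
Parallel: admittances add. Y = 1/R + 1/(jωL) + jωC
Y = (0.00104 + j0.00128) S
|Y| = 0.00164 S → |Z| = 1/|Y| = 608 Ω, ∠Z = −∠Y = -51.0°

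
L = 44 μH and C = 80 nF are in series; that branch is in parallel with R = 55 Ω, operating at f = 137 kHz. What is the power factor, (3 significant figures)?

0.391

ω = 2πf = 860800 rad/s
X_L = ωL = 37.9 Ω
X_C = 1/(ωC) = 14.5 Ω
Branch 1: Z₁ = R = 55.0 Ω
Branch 2 (series LC): Z₂ = j(X_L − X_C) = j23.4 Ω
Parallel: Z = Z₁Z₂/(Z₁+Z₂), |Z| = 21.5 Ω, ∠Z = 67.0°
cos φ = cos(67.0°) = 0.391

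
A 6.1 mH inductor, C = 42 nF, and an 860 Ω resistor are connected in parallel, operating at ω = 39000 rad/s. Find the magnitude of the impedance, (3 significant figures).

355 Ω

X_L = ωL = 238 Ω
X_C = 1/(ωC) = 611 Ω
Parallel: admittances add. Y = 1/R + 1/(jωL) + jωC
Y = (0.00116 − j0.00257) S
|Y| = 0.00282 S → |Z| = 1/|Y| = 355 Ω, ∠Z = −∠Y = 65.6°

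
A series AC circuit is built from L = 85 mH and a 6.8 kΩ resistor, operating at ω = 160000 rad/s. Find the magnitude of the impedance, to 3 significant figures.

X_L = ωL = 13600 Ω
Z = 6800 + j13600 Ω
|Z| = √(6800² + 13600²) = 15200 Ω

15200 Ω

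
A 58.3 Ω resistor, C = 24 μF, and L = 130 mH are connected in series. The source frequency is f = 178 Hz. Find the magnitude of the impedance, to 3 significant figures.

123 Ω

ω = 2πf = 1118 rad/s
X_L = ωL = 145 Ω
X_C = 1/(ωC) = 37.3 Ω
Net reactance X = X_L − X_C = 108 Ω
Z = 58.3 + j108 Ω
|Z| = √(58.3² + 108²) = 123 Ω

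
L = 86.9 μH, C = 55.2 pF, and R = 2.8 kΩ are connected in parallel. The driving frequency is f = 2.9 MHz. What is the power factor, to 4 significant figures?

0.6904

ω = 2πf = 1.822e+07 rad/s
X_L = ωL = 1583 Ω
X_C = 1/(ωC) = 994.2 Ω
Parallel: admittances add. Y = 1/R + 1/(jωL) + jωC
Y = (0.0003571 + j0.0003743) S
|Y| = 0.0005173 S → |Z| = 1/|Y| = 1933 Ω, ∠Z = −∠Y = -46.34°
cos φ = cos(-46.34°) = 0.6904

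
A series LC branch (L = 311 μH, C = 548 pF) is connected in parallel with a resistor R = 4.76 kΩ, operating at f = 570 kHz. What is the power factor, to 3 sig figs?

0.126

ω = 2πf = 3.581e+06 rad/s
X_L = ωL = 1110 Ω
X_C = 1/(ωC) = 510 Ω
Branch 1: Z₁ = R = 4760 Ω
Branch 2 (series LC): Z₂ = j(X_L − X_C) = j604 Ω
Parallel: Z = Z₁Z₂/(Z₁+Z₂), |Z| = 599 Ω, ∠Z = 82.8°
cos φ = cos(82.8°) = 0.126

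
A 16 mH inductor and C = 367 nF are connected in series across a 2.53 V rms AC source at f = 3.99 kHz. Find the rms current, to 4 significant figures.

ω = 2πf = 25070 rad/s
X_L = ωL = 401.1 Ω
X_C = 1/(ωC) = 108.7 Ω
Net reactance X = X_L − X_C = 292.4 Ω
Z = j292.4 Ω
|Z| = √(0² + 292.4²) = 292.4 Ω
I = V/|Z| = 2.53/292.4 = 8.652 mA

8.652 mA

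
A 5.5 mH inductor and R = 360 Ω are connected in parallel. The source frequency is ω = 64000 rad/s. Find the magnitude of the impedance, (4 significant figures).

251.7 Ω

X_L = ωL = 352.0 Ω
Parallel: admittances add. Y = 1/R + 1/(jωL)
Y = (0.002778 − j0.002841) S
|Y| = 0.003973 S → |Z| = 1/|Y| = 251.7 Ω, ∠Z = −∠Y = 45.64°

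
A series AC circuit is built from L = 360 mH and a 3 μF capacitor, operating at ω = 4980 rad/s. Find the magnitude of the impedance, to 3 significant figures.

1730 Ω

X_L = ωL = 1790 Ω
X_C = 1/(ωC) = 66.9 Ω
Net reactance X = X_L − X_C = 1730 Ω
Z = j1730 Ω
|Z| = √(0² + 1730²) = 1730 Ω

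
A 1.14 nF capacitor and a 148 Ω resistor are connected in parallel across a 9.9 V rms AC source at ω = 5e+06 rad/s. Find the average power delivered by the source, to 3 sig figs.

662 mW

X_C = 1/(ωC) = 175 Ω
Parallel: admittances add. Y = 1/R + jωC
Y = (0.00676 + j0.00570) S
|Y| = 0.00884 S → |Z| = 1/|Y| = 113 Ω, ∠Z = −∠Y = -40.2°
I = V/|Z| = 87.5 mA
P = VI cos φ = 9.9 × 0.0875 × cos(-40.2°) = 662 mW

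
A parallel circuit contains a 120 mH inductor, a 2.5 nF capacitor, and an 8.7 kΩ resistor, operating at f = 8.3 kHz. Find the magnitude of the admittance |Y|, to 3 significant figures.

119 μS

ω = 2πf = 52150 rad/s
X_L = ωL = 6260 Ω
X_C = 1/(ωC) = 7670 Ω
Parallel: admittances add. Y = 1/R + 1/(jωL) + jωC
Y = (0.000115 − j2.94e-05) S
|Y| = 0.000119 S → |Z| = 1/|Y| = 8430 Ω, ∠Z = −∠Y = 14.4°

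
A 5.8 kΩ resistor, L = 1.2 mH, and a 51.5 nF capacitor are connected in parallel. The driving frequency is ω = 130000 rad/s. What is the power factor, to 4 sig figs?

X_L = ωL = 156.0 Ω
X_C = 1/(ωC) = 149.4 Ω
Parallel: admittances add. Y = 1/R + 1/(jωL) + jωC
Y = (0.0001724 + j0.0002847) S
|Y| = 0.0003329 S → |Z| = 1/|Y| = 3004 Ω, ∠Z = −∠Y = -58.80°
cos φ = cos(-58.80°) = 0.5180

0.5180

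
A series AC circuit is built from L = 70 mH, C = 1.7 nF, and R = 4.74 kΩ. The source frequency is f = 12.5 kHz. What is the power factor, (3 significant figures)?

0.922

ω = 2πf = 78540 rad/s
X_L = ωL = 5500 Ω
X_C = 1/(ωC) = 7490 Ω
Net reactance X = X_L − X_C = -1990 Ω
Z = 4740 − j1990 Ω
|Z| = √(4740² + 1990²) = 5140 Ω
∠Z = arctan(-1990/4740) = -22.8°
cos φ = cos(-22.8°) = 0.922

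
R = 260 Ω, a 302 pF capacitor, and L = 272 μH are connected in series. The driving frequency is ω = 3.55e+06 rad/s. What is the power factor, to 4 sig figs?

0.9921

X_L = ωL = 965.6 Ω
X_C = 1/(ωC) = 932.7 Ω
Net reactance X = X_L − X_C = 32.85 Ω
Z = 260.0 + j32.85 Ω
|Z| = √(260.0² + 32.85²) = 262.1 Ω
∠Z = arctan(32.85/260.0) = 7.201°
cos φ = cos(7.201°) = 0.9921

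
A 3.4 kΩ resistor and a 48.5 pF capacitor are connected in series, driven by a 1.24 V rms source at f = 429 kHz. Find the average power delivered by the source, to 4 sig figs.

74.61 μW

ω = 2πf = 2.695e+06 rad/s
X_C = 1/(ωC) = 7649 Ω
Z = 3400 − j7649 Ω
|Z| = √(3400² + 7649²) = 8371 Ω
∠Z = arctan(-7649/3400) = -66.04°
I = V/|Z| = 148.1 μA
P = VI cos φ = 1.24 × 0.0001481 × cos(-66.04°) = 74.61 μW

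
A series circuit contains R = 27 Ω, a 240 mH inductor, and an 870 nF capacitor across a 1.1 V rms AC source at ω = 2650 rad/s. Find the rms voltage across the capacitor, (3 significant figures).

X_L = ωL = 636 Ω
X_C = 1/(ωC) = 434 Ω
Net reactance X = X_L − X_C = 202 Ω
Z = 27.0 + j202 Ω
|Z| = √(27.0² + 202²) = 204 Ω
I = V/|Z| = 5.39 mA
V_C = I·|Z_C| = 0.00539 × 434 = 2.34 V

2.34 V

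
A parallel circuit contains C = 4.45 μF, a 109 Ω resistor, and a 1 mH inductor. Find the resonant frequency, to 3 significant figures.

ω₀ = 1/√(LC) = 1/√(0.001 × 4.45e-06) = 14990 rad/s
f₀ = ω₀/(2π) = 2.39 kHz

2.39 kHz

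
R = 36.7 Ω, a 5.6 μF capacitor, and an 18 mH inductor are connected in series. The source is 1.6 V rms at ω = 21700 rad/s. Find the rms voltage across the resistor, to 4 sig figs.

0.1529 V

X_L = ωL = 390.6 Ω
X_C = 1/(ωC) = 8.229 Ω
Net reactance X = X_L − X_C = 382.4 Ω
Z = 36.70 + j382.4 Ω
|Z| = √(36.70² + 382.4²) = 384.1 Ω
I = V/|Z| = 4.165 mA
V_R = I·|Z_R| = 0.004165 × 36.70 = 0.1529 V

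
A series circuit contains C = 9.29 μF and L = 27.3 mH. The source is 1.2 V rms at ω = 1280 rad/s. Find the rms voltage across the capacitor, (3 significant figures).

2.05 V

X_L = ωL = 34.9 Ω
X_C = 1/(ωC) = 84.1 Ω
Net reactance X = X_L − X_C = -49.2 Ω
Z = − j49.2 Ω
|Z| = √(0² + 49.2²) = 49.2 Ω
I = V/|Z| = 24.4 mA
V_C = I·|Z_C| = 0.0244 × 84.1 = 2.05 V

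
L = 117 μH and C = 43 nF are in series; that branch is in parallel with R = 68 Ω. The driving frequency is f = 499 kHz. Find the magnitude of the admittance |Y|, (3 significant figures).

15.0 mS

ω = 2πf = 3.135e+06 rad/s
X_L = ωL = 367 Ω
X_C = 1/(ωC) = 7.42 Ω
Branch 1: Z₁ = R = 68.0 Ω
Branch 2 (series LC): Z₂ = j(X_L − X_C) = j359 Ω
Parallel: Z = Z₁Z₂/(Z₁+Z₂), |Z| = 66.8 Ω, ∠Z = 10.7°
|Y| = 1/|Z| = 15.0 mS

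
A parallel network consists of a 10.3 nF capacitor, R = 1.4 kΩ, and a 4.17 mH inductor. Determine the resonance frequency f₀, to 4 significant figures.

24.28 kHz

ω₀ = 1/√(LC) = 1/√(0.00417 × 1.03e-08) = 152600 rad/s
f₀ = ω₀/(2π) = 24.28 kHz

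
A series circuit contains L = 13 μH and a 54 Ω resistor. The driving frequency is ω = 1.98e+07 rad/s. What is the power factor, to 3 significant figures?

X_L = ωL = 257 Ω
Z = 54.0 + j257 Ω
|Z| = √(54.0² + 257²) = 263 Ω
∠Z = arctan(257/54.0) = 78.2°
cos φ = cos(78.2°) = 0.205

0.205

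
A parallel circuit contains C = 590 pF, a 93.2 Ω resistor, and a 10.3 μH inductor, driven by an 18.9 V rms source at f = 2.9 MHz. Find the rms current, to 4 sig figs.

227.2 mA

ω = 2πf = 1.822e+07 rad/s
X_L = ωL = 187.7 Ω
X_C = 1/(ωC) = 93.02 Ω
Parallel: admittances add. Y = 1/R + 1/(jωL) + jωC
Y = (0.01073 + j0.005422) S
|Y| = 0.01202 S → |Z| = 1/|Y| = 83.18 Ω, ∠Z = −∠Y = -26.81°
I = V/|Z| = 18.9/83.18 = 227.2 mA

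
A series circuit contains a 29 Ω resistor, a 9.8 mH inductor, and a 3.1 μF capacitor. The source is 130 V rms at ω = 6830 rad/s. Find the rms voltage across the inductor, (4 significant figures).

X_L = ωL = 66.93 Ω
X_C = 1/(ωC) = 47.23 Ω
Net reactance X = X_L − X_C = 19.70 Ω
Z = 29.00 + j19.70 Ω
|Z| = √(29.00² + 19.70²) = 35.06 Ω
I = V/|Z| = 3.708 A
V_L = I·|Z_L| = 3.708 × 66.93 = 248.2 V

248.2 V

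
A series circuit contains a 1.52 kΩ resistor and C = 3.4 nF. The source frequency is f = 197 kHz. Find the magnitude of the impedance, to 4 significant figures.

ω = 2πf = 1.238e+06 rad/s
X_C = 1/(ωC) = 237.6 Ω
Z = 1520 − j237.6 Ω
|Z| = √(1520² + 237.6²) = 1538 Ω

1538 Ω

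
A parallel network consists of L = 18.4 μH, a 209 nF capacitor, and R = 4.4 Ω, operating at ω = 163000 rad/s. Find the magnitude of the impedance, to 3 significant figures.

X_L = ωL = 3.00 Ω
X_C = 1/(ωC) = 29.4 Ω
Parallel: admittances add. Y = 1/R + 1/(jωL) + jωC
Y = (0.227 − j0.299) S
|Y| = 0.376 S → |Z| = 1/|Y| = 2.66 Ω, ∠Z = −∠Y = 52.8°

2.66 Ω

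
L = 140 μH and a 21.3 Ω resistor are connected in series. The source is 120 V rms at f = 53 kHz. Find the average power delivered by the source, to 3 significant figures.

117 W

ω = 2πf = 333000 rad/s
X_L = ωL = 46.6 Ω
Z = 21.3 + j46.6 Ω
|Z| = √(21.3² + 46.6²) = 51.3 Ω
∠Z = arctan(46.6/21.3) = 65.4°
I = V/|Z| = 2.34 A
P = VI cos φ = 120 × 2.34 × cos(65.4°) = 117 W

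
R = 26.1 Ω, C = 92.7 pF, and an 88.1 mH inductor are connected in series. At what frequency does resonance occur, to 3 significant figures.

55.7 kHz

ω₀ = 1/√(LC) = 1/√(0.0881 × 9.27e-11) = 349900 rad/s
f₀ = ω₀/(2π) = 55.7 kHz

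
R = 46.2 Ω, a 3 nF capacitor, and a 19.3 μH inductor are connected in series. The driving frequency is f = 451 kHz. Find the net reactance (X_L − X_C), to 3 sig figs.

ω = 2πf = 2.834e+06 rad/s
X_L = ωL = 54.7 Ω
X_C = 1/(ωC) = 118 Ω
X = 54.7 − 118 = -62.9 Ω

-62.9 Ω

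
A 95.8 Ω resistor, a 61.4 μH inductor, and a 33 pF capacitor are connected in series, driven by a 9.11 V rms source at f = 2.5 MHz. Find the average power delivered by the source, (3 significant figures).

ω = 2πf = 1.571e+07 rad/s
X_L = ωL = 964 Ω
X_C = 1/(ωC) = 1930 Ω
Net reactance X = X_L − X_C = -965 Ω
Z = 95.8 − j965 Ω
|Z| = √(95.8² + 965²) = 969 Ω
∠Z = arctan(-965/95.8) = -84.3°
I = V/|Z| = 9.40 mA
P = VI cos φ = 9.11 × 0.00940 × cos(-84.3°) = 8.46 mW

8.46 mW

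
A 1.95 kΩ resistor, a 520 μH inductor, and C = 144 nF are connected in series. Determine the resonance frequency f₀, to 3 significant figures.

18.4 kHz

ω₀ = 1/√(LC) = 1/√(0.00052 × 1.44e-07) = 115600 rad/s
f₀ = ω₀/(2π) = 18.4 kHz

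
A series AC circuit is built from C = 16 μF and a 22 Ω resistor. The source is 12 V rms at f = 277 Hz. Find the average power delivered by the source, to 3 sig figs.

1.79 W

ω = 2πf = 1740 rad/s
X_C = 1/(ωC) = 35.9 Ω
Z = 22.0 − j35.9 Ω
|Z| = √(22.0² + 35.9²) = 42.1 Ω
∠Z = arctan(-35.9/22.0) = -58.5°
I = V/|Z| = 285 mA
P = VI cos φ = 12 × 0.285 × cos(-58.5°) = 1.79 W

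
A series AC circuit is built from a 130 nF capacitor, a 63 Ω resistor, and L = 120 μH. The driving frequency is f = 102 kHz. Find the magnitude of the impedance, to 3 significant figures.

90.5 Ω

ω = 2πf = 640900 rad/s
X_L = ωL = 76.9 Ω
X_C = 1/(ωC) = 12.0 Ω
Net reactance X = X_L − X_C = 64.9 Ω
Z = 63.0 + j64.9 Ω
|Z| = √(63.0² + 64.9²) = 90.5 Ω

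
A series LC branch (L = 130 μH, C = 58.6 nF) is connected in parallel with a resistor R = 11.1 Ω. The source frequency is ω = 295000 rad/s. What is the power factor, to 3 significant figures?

0.869

X_L = ωL = 38.3 Ω
X_C = 1/(ωC) = 57.8 Ω
Branch 1: Z₁ = R = 11.1 Ω
Branch 2 (series LC): Z₂ = j(X_L − X_C) = −j19.5 Ω
Parallel: Z = Z₁Z₂/(Z₁+Z₂), |Z| = 9.65 Ω, ∠Z = -29.7°
cos φ = cos(-29.7°) = 0.869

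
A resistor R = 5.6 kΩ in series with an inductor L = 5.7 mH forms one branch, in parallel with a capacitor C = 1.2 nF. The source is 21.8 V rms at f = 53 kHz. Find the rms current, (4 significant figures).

8.298 mA

ω = 2πf = 333000 rad/s
X_L = ωL = 1898 Ω
X_C = 1/(ωC) = 2502 Ω
Branch 1 (R+jX_L): Z₁ = 5600 + j1898 Ω, |Z₁| = 5913 Ω
Branch 2 (−jX_C): Z₂ = −j2502 Ω
Parallel: Z = Z₁Z₂/(Z₁+Z₂), |Z| = 2627 Ω, ∠Z = -65.12°
I = V/|Z| = 21.8/2627 = 8.298 mA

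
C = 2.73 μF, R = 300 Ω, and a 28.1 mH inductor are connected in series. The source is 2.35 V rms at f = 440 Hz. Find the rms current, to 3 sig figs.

7.71 mA

ω = 2πf = 2765 rad/s
X_L = ωL = 77.7 Ω
X_C = 1/(ωC) = 132 Ω
Net reactance X = X_L − X_C = -54.8 Ω
Z = 300 − j54.8 Ω
|Z| = √(300² + 54.8²) = 305 Ω
I = V/|Z| = 2.35/305 = 7.71 mA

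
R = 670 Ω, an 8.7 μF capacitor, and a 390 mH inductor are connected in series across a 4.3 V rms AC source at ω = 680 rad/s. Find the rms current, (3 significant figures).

X_L = ωL = 265 Ω
X_C = 1/(ωC) = 169 Ω
Net reactance X = X_L − X_C = 96.2 Ω
Z = 670 + j96.2 Ω
|Z| = √(670² + 96.2²) = 677 Ω
I = V/|Z| = 4.3/677 = 6.35 mA

6.35 mA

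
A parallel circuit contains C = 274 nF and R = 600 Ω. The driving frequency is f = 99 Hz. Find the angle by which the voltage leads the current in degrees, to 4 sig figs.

ω = 2πf = 622.0 rad/s
X_C = 1/(ωC) = 5867 Ω
Parallel: admittances add. Y = 1/R + jωC
Y = (0.001667 + j0.0001704) S
|Y| = 0.001675 S → |Z| = 1/|Y| = 596.9 Ω, ∠Z = −∠Y = -5.839°

-5.839°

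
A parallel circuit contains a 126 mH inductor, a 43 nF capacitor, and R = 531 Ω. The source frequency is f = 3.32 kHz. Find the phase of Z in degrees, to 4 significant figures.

-15.34°

ω = 2πf = 20860 rad/s
X_L = ωL = 2628 Ω
X_C = 1/(ωC) = 1115 Ω
Parallel: admittances add. Y = 1/R + 1/(jωL) + jωC
Y = (0.001883 + j0.0005165) S
|Y| = 0.001953 S → |Z| = 1/|Y| = 512.1 Ω, ∠Z = −∠Y = -15.34°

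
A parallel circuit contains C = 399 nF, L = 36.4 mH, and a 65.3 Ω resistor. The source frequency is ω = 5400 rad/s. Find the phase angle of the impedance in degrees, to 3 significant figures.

X_L = ωL = 197 Ω
X_C = 1/(ωC) = 464 Ω
Parallel: admittances add. Y = 1/R + 1/(jωL) + jωC
Y = (0.0153 − j0.00293) S
|Y| = 0.0156 S → |Z| = 1/|Y| = 64.1 Ω, ∠Z = −∠Y = 10.8°

10.8°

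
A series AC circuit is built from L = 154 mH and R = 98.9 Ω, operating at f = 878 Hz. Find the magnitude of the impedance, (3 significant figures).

ω = 2πf = 5517 rad/s
X_L = ωL = 850 Ω
Z = 98.9 + j850 Ω
|Z| = √(98.9² + 850²) = 855 Ω

855 Ω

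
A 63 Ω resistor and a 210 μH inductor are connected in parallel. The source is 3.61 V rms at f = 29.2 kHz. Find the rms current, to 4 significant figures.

109.8 mA

ω = 2πf = 183500 rad/s
X_L = ωL = 38.53 Ω
Parallel: admittances add. Y = 1/R + 1/(jωL)
Y = (0.01587 − j0.02595) S
|Y| = 0.03042 S → |Z| = 1/|Y| = 32.87 Ω, ∠Z = −∠Y = 58.55°
I = V/|Z| = 3.61/32.87 = 109.8 mA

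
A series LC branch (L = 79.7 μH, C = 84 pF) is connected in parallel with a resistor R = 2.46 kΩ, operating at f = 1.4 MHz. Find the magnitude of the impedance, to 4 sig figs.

630.5 Ω

ω = 2πf = 8.796e+06 rad/s
X_L = ωL = 701.1 Ω
X_C = 1/(ωC) = 1353 Ω
Branch 1: Z₁ = R = 2460 Ω
Branch 2 (series LC): Z₂ = j(X_L − X_C) = −j652.3 Ω
Parallel: Z = Z₁Z₂/(Z₁+Z₂), |Z| = 630.5 Ω, ∠Z = -75.15°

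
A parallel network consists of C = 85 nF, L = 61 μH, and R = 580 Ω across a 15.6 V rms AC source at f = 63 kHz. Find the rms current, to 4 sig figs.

ω = 2πf = 395800 rad/s
X_L = ωL = 24.15 Ω
X_C = 1/(ωC) = 29.72 Ω
Parallel: admittances add. Y = 1/R + 1/(jωL) + jωC
Y = (0.001724 − j0.007768) S
|Y| = 0.007957 S → |Z| = 1/|Y| = 125.7 Ω, ∠Z = −∠Y = 77.49°
I = V/|Z| = 15.6/125.7 = 124.1 mA

124.1 mA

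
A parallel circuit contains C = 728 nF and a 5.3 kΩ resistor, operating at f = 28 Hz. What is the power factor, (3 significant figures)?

ω = 2πf = 175.9 rad/s
X_C = 1/(ωC) = 7810 Ω
Parallel: admittances add. Y = 1/R + jωC
Y = (0.000189 + j0.000128) S
|Y| = 0.000228 S → |Z| = 1/|Y| = 4390 Ω, ∠Z = −∠Y = -34.2°
cos φ = cos(-34.2°) = 0.827

0.827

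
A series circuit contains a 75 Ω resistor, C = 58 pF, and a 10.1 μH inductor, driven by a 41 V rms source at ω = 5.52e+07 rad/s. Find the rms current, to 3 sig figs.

160 mA

X_L = ωL = 558 Ω
X_C = 1/(ωC) = 312 Ω
Net reactance X = X_L − X_C = 245 Ω
Z = 75.0 + j245 Ω
|Z| = √(75.0² + 245²) = 256 Ω
I = V/|Z| = 41/256 = 160 mA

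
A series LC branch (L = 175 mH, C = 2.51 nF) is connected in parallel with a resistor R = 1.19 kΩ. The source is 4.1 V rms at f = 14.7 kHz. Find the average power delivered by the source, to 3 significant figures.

14.1 mW

ω = 2πf = 92360 rad/s
X_L = ωL = 16200 Ω
X_C = 1/(ωC) = 4310 Ω
Branch 1: Z₁ = R = 1190 Ω
Branch 2 (series LC): Z₂ = j(X_L − X_C) = j11900 Ω
Parallel: Z = Z₁Z₂/(Z₁+Z₂), |Z| = 1180 Ω, ∠Z = 5.73°
I = V/|Z| = 3.46 mA
P = VI cos φ = 4.1 × 0.00346 × cos(5.73°) = 14.1 mW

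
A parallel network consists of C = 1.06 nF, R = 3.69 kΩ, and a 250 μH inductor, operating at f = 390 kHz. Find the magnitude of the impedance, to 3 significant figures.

998 Ω

ω = 2πf = 2.45e+06 rad/s
X_L = ωL = 613 Ω
X_C = 1/(ωC) = 385 Ω
Parallel: admittances add. Y = 1/R + 1/(jωL) + jωC
Y = (0.000271 + j0.000965) S
|Y| = 0.00100 S → |Z| = 1/|Y| = 998 Ω, ∠Z = −∠Y = -74.3°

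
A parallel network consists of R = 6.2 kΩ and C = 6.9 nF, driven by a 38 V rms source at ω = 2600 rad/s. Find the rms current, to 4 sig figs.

6.167 mA

X_C = 1/(ωC) = 55740 Ω
Parallel: admittances add. Y = 1/R + jωC
Y = (0.0001613 + j1.794e-05) S
|Y| = 0.0001623 S → |Z| = 1/|Y| = 6162 Ω, ∠Z = −∠Y = -6.347°
I = V/|Z| = 38/6162 = 6.167 mA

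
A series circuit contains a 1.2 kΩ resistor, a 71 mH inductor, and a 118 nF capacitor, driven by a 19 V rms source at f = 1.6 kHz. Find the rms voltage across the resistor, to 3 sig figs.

18.9 V

ω = 2πf = 10050 rad/s
X_L = ωL = 714 Ω
X_C = 1/(ωC) = 843 Ω
Net reactance X = X_L − X_C = -129 Ω
Z = 1200 − j129 Ω
|Z| = √(1200² + 129²) = 1210 Ω
I = V/|Z| = 15.7 mA
V_R = I·|Z_R| = 0.0157 × 1200 = 18.9 V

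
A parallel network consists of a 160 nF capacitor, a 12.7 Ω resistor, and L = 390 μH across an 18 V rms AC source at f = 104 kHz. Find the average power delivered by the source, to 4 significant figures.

25.51 W

ω = 2πf = 653500 rad/s
X_L = ωL = 254.8 Ω
X_C = 1/(ωC) = 9.565 Ω
Parallel: admittances add. Y = 1/R + 1/(jωL) + jωC
Y = (0.07874 + j0.1006) S
|Y| = 0.1278 S → |Z| = 1/|Y| = 7.826 Ω, ∠Z = −∠Y = -51.96°
I = V/|Z| = 2.300 A
P = VI cos φ = 18 × 2.300 × cos(-51.96°) = 25.51 W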